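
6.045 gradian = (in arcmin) 1 gradian = 0.015707963 rad, so 6.045 gradian = 6.045 * 0.015707963 = 0.094954638 rad. 1 arcmin = 0.00029088821 rad, so 0.094954638 rad = 0.094954638 / 0.00029088821 = 326.43 arcmin ≈ 326.4 arcmin (4 s.f.). Final answer: 326.4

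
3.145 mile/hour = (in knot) 2.733. Check: 1 mile/hour = 0.44704 m/s, so 3.145 mile/hour = 3.145 * 0.44704 = 1.4059408 m/s. 1 knot = 0.51444444 m/s, so 1.4059408 m/s = 1.4059408 / 0.51444444 = 2.7329303 knot ≈ 2.733 knot (4 s.f.).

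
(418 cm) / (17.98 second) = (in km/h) 1 cm = 0.01 m, so 418 cm = 418 * 0.01 = 4.18 m. 17.98 second = 17.98 s. Combine: 4.18 m / 17.98 s = 0.23248053 m/s. 1 km/h = 0.27777778 m/s, so 0.23248053 m/s = 0.23248053 / 0.27777778 = 0.83692992 km/h ≈ 0.8369 km/h (4 s.f.). Final answer: 0.8369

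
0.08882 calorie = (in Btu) 0.0003522. Check: 1 calorie = 4.184 J, so 0.08882 calorie = 0.08882 * 4.184 = 0.37162288 J. 1 Btu = 1055.0559 J, so 0.37162288 J = 0.37162288 / 1055.0559 = 0.00035223053 Btu ≈ 0.0003522 Btu (4 s.f.).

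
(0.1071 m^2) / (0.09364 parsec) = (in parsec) 0.1071 m^2 is already in m^2. 1 parsec = 3.0856776e+16 m, so 0.09364 parsec = 0.09364 * 3.0856776e+16 = 2.8894285e+15 m. Combine: 0.1071 m^2 / 2.8894285e+15 m = 3.7066154e-17 m. 1 parsec = 3.0856776e+16 m, so 3.7066154e-17 m = 3.7066154e-17 / 3.0856776e+16 = 1.2012322e-33 parsec ≈ 1.201e-33 parsec (4 s.f.). Final answer: 1.201e-33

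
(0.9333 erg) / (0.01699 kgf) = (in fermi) 5.602e+08. Check: 1 erg = 1e-07 J, so 0.9333 erg = 0.9333 * 1e-07 = 9.333e-08 J. 1 kgf = 9.80665 N, so 0.01699 kgf = 0.01699 * 9.80665 = 0.16661498 N. Combine: 9.333e-08 J / 0.16661498 N = 5.601537e-07 m. 1 fermi = 1e-15 m, so 5.601537e-07 m = 5.601537e-07 / 1e-15 = 5.601537e+08 fermi ≈ 5.602e+08 fermi (4 s.f.).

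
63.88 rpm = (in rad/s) 1 rpm = 0.10471976 rad/s, so 63.88 rpm = 63.88 * 0.10471976 = 6.689498 rad/s. Result: 6.689498 rad/s ≈ 6.689 rad/s (4 s.f.). Final answer: 6.689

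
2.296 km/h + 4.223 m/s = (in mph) 10.87. Check: 1 km/h = 0.27777778 m/s, so 2.296 km/h = 2.296 * 0.27777778 = 0.63777778 m/s. 4.223 m/s is already in m/s. Sum: 0.63777778 + 4.223 = 4.8607778 m/s. 1 mph = 0.44704 m/s, so 4.8607778 m/s = 4.8607778 / 0.44704 = 10.87325 mph ≈ 10.87 mph (4 s.f.).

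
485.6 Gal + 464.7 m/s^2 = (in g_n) 1 Gal = 0.01 m/s^2, so 485.6 Gal = 485.6 * 0.01 = 4.856 m/s^2. 464.7 m/s^2 is already in m/s^2. Sum: 4.856 + 464.7 = 469.556 m/s^2. 1 g_n = 9.80665 m/s^2, so 469.556 m/s^2 = 469.556 / 9.80665 = 47.881387 g_n ≈ 47.88 g_n (4 s.f.). Final answer: 47.88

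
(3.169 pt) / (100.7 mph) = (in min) 1 pt = 0.00035277778 m, so 3.169 pt = 3.169 * 0.00035277778 = 0.0011179528 m. 1 mph = 0.44704 m/s, so 100.7 mph = 100.7 * 0.44704 = 45.016928 m/s. Combine: 0.0011179528 m / 45.016928 m/s = 2.4834053e-05 s. 1 min = 60 s, so 2.4834053e-05 s = 2.4834053e-05 / 60 = 4.1390088e-07 min ≈ 4.139e-07 min (4 s.f.). Final answer: 4.139e-07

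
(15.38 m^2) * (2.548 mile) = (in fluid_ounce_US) 2.133e+09. Check: 15.38 m^2 is already in m^2. 1 mile = 1609.344 m, so 2.548 mile = 2.548 * 1609.344 = 4100.6085 m. Combine: 15.38 m^2 * 4100.6085 m = 63067.359 m^3. 1 fluid_ounce_US = 2.957353e-05 m^3, so 63067.359 m^3 = 63067.359 / 2.957353e-05 = 2.1325611e+09 fluid_ounce_US ≈ 2.133e+09 fluid_ounce_US (4 s.f.).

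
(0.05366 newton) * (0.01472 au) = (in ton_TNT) 0.02824. Check: 0.05366 newton = 0.05366 N. 1 au = 1.4959787e+11 m, so 0.01472 au = 0.01472 * 1.4959787e+11 = 2.2020807e+09 m. Combine: 0.05366 N * 2.2020807e+09 m = 1.1816365e+08 J. 1 ton_TNT = 4.184e+09 J, so 1.1816365e+08 J = 1.1816365e+08 / 4.184e+09 = 0.02824179 ton_TNT ≈ 0.02824 ton_TNT (4 s.f.).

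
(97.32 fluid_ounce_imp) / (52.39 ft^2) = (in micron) 1 fluid_ounce_imp = 2.8413063e-05 m^3, so 97.32 fluid_ounce_imp = 97.32 * 2.8413063e-05 = 0.0027651592 m^3. 1 ft^2 = 0.09290304 m^2, so 52.39 ft^2 = 52.39 * 0.09290304 = 4.8671903 m^2. Combine: 0.0027651592 m^3 / 4.8671903 m^2 = 0.00056812228 m. 1 micron = 1e-06 m, so 0.00056812228 m = 0.00056812228 / 1e-06 = 568.12228 micron ≈ 568.1 micron (4 s.f.). Final answer: 568.1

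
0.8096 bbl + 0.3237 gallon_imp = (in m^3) 0.1302. Check: 1 bbl = 0.15898729 m^3, so 0.8096 bbl = 0.8096 * 0.15898729 = 0.12871611 m^3. 1 gallon_imp = 0.00454609 m^3, so 0.3237 gallon_imp = 0.3237 * 0.00454609 = 0.0014715693 m^3. Sum: 0.12871611 + 0.0014715693 = 0.13018768 m^3. Result: 0.13018768 m^3 ≈ 0.1302 m^3 (4 s.f.).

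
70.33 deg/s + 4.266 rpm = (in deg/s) 95.93. Check: 1 deg/s = 0.017453293 rad/s, so 70.33 deg/s = 70.33 * 0.017453293 = 1.2274901 rad/s. 1 rpm = 0.10471976 rad/s, so 4.266 rpm = 4.266 * 0.10471976 = 0.44673448 rad/s. Sum: 1.2274901 + 0.44673448 = 1.6742245 rad/s. 1 deg/s = 0.017453293 rad/s, so 1.6742245 rad/s = 1.6742245 / 0.017453293 = 95.926 deg/s ≈ 95.93 deg/s (4 s.f.).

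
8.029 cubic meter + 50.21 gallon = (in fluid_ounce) 8.029 cubic meter = 8.029 m^3. 1 gallon = 0.0037854118 m^3, so 50.21 gallon = 50.21 * 0.0037854118 = 0.19006553 m^3. Sum: 8.029 + 0.19006553 = 8.2190655 m^3. 1 fluid_ounce = 2.957353e-05 m^3, so 8.2190655 m^3 = 8.2190655 / 2.957353e-05 = 277919.67 fluid_ounce ≈ 2.779e+05 fluid_ounce (4 s.f.). Final answer: 2.779e+05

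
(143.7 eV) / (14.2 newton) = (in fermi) 1 eV = 1.6021766e-19 J, so 143.7 eV = 143.7 * 1.6021766e-19 = 2.3023278e-17 J. 14.2 newton = 14.2 N. Combine: 2.3023278e-17 J / 14.2 N = 1.6213576e-18 m. 1 fermi = 1e-15 m, so 1.6213576e-18 m = 1.6213576e-18 / 1e-15 = 0.0016213576 fermi ≈ 0.001621 fermi (4 s.f.). Final answer: 0.001621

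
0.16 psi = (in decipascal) 1.103e+04. Check: 1 psi = 6894.7573 Pa, so 0.16 psi = 0.16 * 6894.7573 = 1103.1612 Pa. 1 decipascal = 0.1 Pa, so 1103.1612 Pa = 1103.1612 / 0.1 = 11031.612 decipascal ≈ 1.103e+04 decipascal (4 s.f.).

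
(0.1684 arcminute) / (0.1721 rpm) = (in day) 3.146e-08. Check: 1 arcminute = 0.00029088821 rad, so 0.1684 arcminute = 0.1684 * 0.00029088821 = 4.8985574e-05 rad. 1 rpm = 0.10471976 rad/s, so 0.1721 rpm = 0.1721 * 0.10471976 = 0.01802227 rad/s. Combine: 4.8985574e-05 rad / 0.01802227 rad/s = 0.002718058 s. 1 day = 86400 s, so 0.002718058 s = 0.002718058 / 86400 = 3.1459004e-08 day ≈ 3.146e-08 day (4 s.f.).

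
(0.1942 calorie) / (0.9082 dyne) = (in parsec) 2.899e-12. Check: 1 calorie = 4.184 J, so 0.1942 calorie = 0.1942 * 4.184 = 0.8125328 J. 1 dyne = 1e-05 N, so 0.9082 dyne = 0.9082 * 1e-05 = 9.082e-06 N. Combine: 0.8125328 J / 9.082e-06 N = 89466.285 m. 1 parsec = 3.0856776e+16 m, so 89466.285 m = 89466.285 / 3.0856776e+16 = 2.8994048e-12 parsec ≈ 2.899e-12 parsec (4 s.f.).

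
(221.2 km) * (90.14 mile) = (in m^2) 1 km = 1000 m, so 221.2 km = 221.2 * 1000 = 221200 m. 1 mile = 1609.344 m, so 90.14 mile = 90.14 * 1609.344 = 145066.27 m. Combine: 221200 m * 145066.27 m = 3.2088659e+10 m^2. Result: 3.2088659e+10 m^2 ≈ 3.209e+10 m^2 (4 s.f.). Final answer: 3.209e+10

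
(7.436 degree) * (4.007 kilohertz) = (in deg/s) 2.98e+04. Check: 1 degree = 0.017453293 rad, so 7.436 degree = 7.436 * 0.017453293 = 0.12978268 rad. 1 kilohertz = 1000 Hz, so 4.007 kilohertz = 4.007 * 1000 = 4007 Hz. Combine: 0.12978268 rad * 4007 Hz = 520.03921 rad/s. 1 deg/s = 0.017453293 rad/s, so 520.03921 rad/s = 520.03921 / 0.017453293 = 29796.052 deg/s ≈ 2.98e+04 deg/s (4 s.f.).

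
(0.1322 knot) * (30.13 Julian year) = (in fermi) 6.467e+22. Check: 1 knot = 0.51444444 m/s, so 0.1322 knot = 0.1322 * 0.51444444 = 0.068009556 m/s. 1 Julian year = 31557600 s, so 30.13 Julian year = 30.13 * 31557600 = 9.5083049e+08 s. Combine: 0.068009556 m/s * 9.5083049e+08 s = 64665559 m. 1 fermi = 1e-15 m, so 64665559 m = 64665559 / 1e-15 = 6.4665559e+22 fermi ≈ 6.467e+22 fermi (4 s.f.).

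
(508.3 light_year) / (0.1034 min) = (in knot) 1 light_year = 9.4607305e+15 m, so 508.3 light_year = 508.3 * 9.4607305e+15 = 4.8088893e+18 m. 1 min = 60 s, so 0.1034 min = 0.1034 * 60 = 6.204 s. Combine: 4.8088893e+18 m / 6.204 s = 7.7512722e+17 m/s. 1 knot = 0.51444444 m/s, so 7.7512722e+17 m/s = 7.7512722e+17 / 0.51444444 = 1.5067268e+18 knot ≈ 1.507e+18 knot (4 s.f.). Final answer: 1.507e+18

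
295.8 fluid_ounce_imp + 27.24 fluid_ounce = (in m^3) 0.00921. Check: 1 fluid_ounce_imp = 2.8413063e-05 m^3, so 295.8 fluid_ounce_imp = 295.8 * 2.8413063e-05 = 0.0084045839 m^3. 1 fluid_ounce = 2.957353e-05 m^3, so 27.24 fluid_ounce = 27.24 * 2.957353e-05 = 0.00080558295 m^3. Sum: 0.0084045839 + 0.00080558295 = 0.0092101668 m^3. Result: 0.0092101668 m^3 ≈ 0.00921 m^3 (4 s.f.).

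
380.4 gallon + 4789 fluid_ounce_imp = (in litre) 1 gallon = 0.0037854118 m^3, so 380.4 gallon = 380.4 * 0.0037854118 = 1.4399706 m^3. 1 fluid_ounce_imp = 2.8413063e-05 m^3, so 4789 fluid_ounce_imp = 4789 * 2.8413063e-05 = 0.13607016 m^3. Sum: 1.4399706 + 0.13607016 = 1.5760408 m^3. 1 litre = 0.001 m^3, so 1.5760408 m^3 = 1.5760408 / 0.001 = 1576.0408 litre ≈ 1576 litre (4 s.f.). Final answer: 1576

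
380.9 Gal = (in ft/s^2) 1 Gal = 0.01 m/s^2, so 380.9 Gal = 380.9 * 0.01 = 3.809 m/s^2. 1 ft/s^2 = 0.3048 m/s^2, so 3.809 m/s^2 = 3.809 / 0.3048 = 12.496719 ft/s^2 ≈ 12.5 ft/s^2 (4 s.f.). Final answer: 12.5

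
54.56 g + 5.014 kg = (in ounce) 1 g = 0.001 kg, so 54.56 g = 54.56 * 0.001 = 0.05456 kg. 5.014 kg is already in kg. Sum: 0.05456 + 5.014 = 5.06856 kg. 1 ounce = 0.028349523 kg, so 5.06856 kg = 5.06856 / 0.028349523 = 178.78819 ounce ≈ 178.8 ounce (4 s.f.). Final answer: 178.8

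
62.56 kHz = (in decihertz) 6.256e+05. Check: 1 kHz = 1000 Hz, so 62.56 kHz = 62.56 * 1000 = 62560 Hz. 1 decihertz = 0.1 Hz, so 62560 Hz = 62560 / 0.1 = 625600 decihertz ≈ 6.256e+05 decihertz (4 s.f.).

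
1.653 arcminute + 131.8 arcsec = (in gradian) 1 arcminute = 0.00029088821 rad, so 1.653 arcminute = 1.653 * 0.00029088821 = 0.00048083821 rad. 1 arcsec = 4.8481368e-06 rad, so 131.8 arcsec = 131.8 * 4.8481368e-06 = 0.00063898443 rad. Sum: 0.00048083821 + 0.00063898443 = 0.0011198226 rad. 1 gradian = 0.015707963 rad, so 0.0011198226 rad = 0.0011198226 / 0.015707963 = 0.071290123 gradian ≈ 0.07129 gradian (4 s.f.). Final answer: 0.07129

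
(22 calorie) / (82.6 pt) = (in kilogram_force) 1 calorie = 4.184 J, so 22 calorie = 22 * 4.184 = 92.048 J. 1 pt = 0.00035277778 m, so 82.6 pt = 82.6 * 0.00035277778 = 0.029139444 m. Combine: 92.048 J / 0.029139444 m = 3158.8797 N. 1 kilogram_force = 9.80665 N, so 3158.8797 N = 3158.8797 / 9.80665 = 322.11609 kilogram_force ≈ 322.1 kilogram_force (4 s.f.). Final answer: 322.1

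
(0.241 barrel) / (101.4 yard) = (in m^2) 1 barrel = 0.15898729 m^3, so 0.241 barrel = 0.241 * 0.15898729 = 0.038315938 m^3. 1 yard = 0.9144 m, so 101.4 yard = 101.4 * 0.9144 = 92.72016 m. Combine: 0.038315938 m^3 / 92.72016 m = 0.0004132428 m^2. Result: 0.0004132428 m^2 ≈ 0.0004132 m^2 (4 s.f.). Final answer: 0.0004132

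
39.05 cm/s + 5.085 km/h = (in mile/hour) 4.033. Check: 1 cm/s = 0.01 m/s, so 39.05 cm/s = 39.05 * 0.01 = 0.3905 m/s. 1 km/h = 0.27777778 m/s, so 5.085 km/h = 5.085 * 0.27777778 = 1.4125 m/s. Sum: 0.3905 + 1.4125 = 1.803 m/s. 1 mile/hour = 0.44704 m/s, so 1.803 m/s = 1.803 / 0.44704 = 4.0331961 mile/hour ≈ 4.033 mile/hour (4 s.f.).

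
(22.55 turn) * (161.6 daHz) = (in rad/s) 2.29e+05. Check: 1 turn = 6.2831853 rad, so 22.55 turn = 22.55 * 6.2831853 = 141.68583 rad. 1 daHz = 10 Hz, so 161.6 daHz = 161.6 * 10 = 1616 Hz. Combine: 141.68583 rad * 1616 Hz = 228964.3 rad/s. Result: 228964.3 rad/s ≈ 2.29e+05 rad/s (4 s.f.).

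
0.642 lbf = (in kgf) 1 lbf = 4.4482216 N, so 0.642 lbf = 0.642 * 4.4482216 = 2.8557583 N. 1 kgf = 9.80665 N, so 2.8557583 N = 2.8557583 / 9.80665 = 0.2912063 kgf ≈ 0.2912 kgf (4 s.f.). Final answer: 0.2912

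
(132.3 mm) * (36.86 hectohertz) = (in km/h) 1 mm = 0.001 m, so 132.3 mm = 132.3 * 0.001 = 0.1323 m. 1 hectohertz = 100 Hz, so 36.86 hectohertz = 36.86 * 100 = 3686 Hz. Combine: 0.1323 m * 3686 Hz = 487.6578 m/s. 1 km/h = 0.27777778 m/s, so 487.6578 m/s = 487.6578 / 0.27777778 = 1755.5681 km/h ≈ 1756 km/h (4 s.f.). Final answer: 1756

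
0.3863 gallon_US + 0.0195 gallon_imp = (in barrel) 0.009755. Check: 1 gallon_US = 0.0037854118 m^3, so 0.3863 gallon_US = 0.3863 * 0.0037854118 = 0.0014623046 m^3. 1 gallon_imp = 0.00454609 m^3, so 0.0195 gallon_imp = 0.0195 * 0.00454609 = 8.8648755e-05 m^3. Sum: 0.0014623046 + 8.8648755e-05 = 0.0015509533 m^3. 1 barrel = 0.15898729 m^3, so 0.0015509533 m^3 = 0.0015509533 / 0.15898729 = 0.0097552029 barrel ≈ 0.009755 barrel (4 s.f.).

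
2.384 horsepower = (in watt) 1 horsepower = 745.69987 W, so 2.384 horsepower = 2.384 * 745.69987 = 1777.7485 W. 1777.7485 W = 1777.7485 watt ≈ 1778 watt (4 s.f.). Final answer: 1778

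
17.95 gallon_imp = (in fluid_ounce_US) 2759. Check: 1 gallon_imp = 0.00454609 m^3, so 17.95 gallon_imp = 17.95 * 0.00454609 = 0.081602315 m^3. 1 fluid_ounce_US = 2.957353e-05 m^3, so 0.081602315 m^3 = 0.081602315 / 2.957353e-05 = 2759.3025 fluid_ounce_US ≈ 2759 fluid_ounce_US (4 s.f.).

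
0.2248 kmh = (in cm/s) 6.244. Check: 1 kmh = 0.27777778 m/s, so 0.2248 kmh = 0.2248 * 0.27777778 = 0.062444444 m/s. 1 cm/s = 0.01 m/s, so 0.062444444 m/s = 0.062444444 / 0.01 = 6.2444444 cm/s ≈ 6.244 cm/s (4 s.f.).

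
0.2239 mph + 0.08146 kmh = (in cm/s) 1 mph = 0.44704 m/s, so 0.2239 mph = 0.2239 * 0.44704 = 0.10009226 m/s. 1 kmh = 0.27777778 m/s, so 0.08146 kmh = 0.08146 * 0.27777778 = 0.022627778 m/s. Sum: 0.10009226 + 0.022627778 = 0.12272003 m/s. 1 cm/s = 0.01 m/s, so 0.12272003 m/s = 0.12272003 / 0.01 = 12.272003 cm/s ≈ 12.27 cm/s (4 s.f.). Final answer: 12.27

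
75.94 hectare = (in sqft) 8.174e+06. Check: 1 hectare = 10000 m^2, so 75.94 hectare = 75.94 * 10000 = 759400 m^2. 1 sqft = 0.09290304 m^2, so 759400 m^2 = 759400 / 0.09290304 = 8174113.6 sqft ≈ 8.174e+06 sqft (4 s.f.).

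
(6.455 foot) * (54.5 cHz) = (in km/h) 1 foot = 0.3048 m, so 6.455 foot = 6.455 * 0.3048 = 1.967484 m. 1 cHz = 0.01 Hz, so 54.5 cHz = 54.5 * 0.01 = 0.545 Hz. Combine: 1.967484 m * 0.545 Hz = 1.0722788 m/s. 1 km/h = 0.27777778 m/s, so 1.0722788 m/s = 1.0722788 / 0.27777778 = 3.8602036 km/h ≈ 3.86 km/h (4 s.f.). Final answer: 3.86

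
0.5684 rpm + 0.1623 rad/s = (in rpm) 1 rpm = 0.10471976 rad/s, so 0.5684 rpm = 0.5684 * 0.10471976 = 0.059522709 rad/s. 0.1623 rad/s is already in rad/s. Sum: 0.059522709 + 0.1623 = 0.22182271 rad/s. 1 rpm = 0.10471976 rad/s, so 0.22182271 rad/s = 0.22182271 / 0.10471976 = 2.1182508 rpm ≈ 2.118 rpm (4 s.f.). Final answer: 2.118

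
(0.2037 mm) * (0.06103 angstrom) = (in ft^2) 1 mm = 0.001 m, so 0.2037 mm = 0.2037 * 0.001 = 0.0002037 m. 1 angstrom = 1e-10 m, so 0.06103 angstrom = 0.06103 * 1e-10 = 6.103e-12 m. Combine: 0.0002037 m * 6.103e-12 m = 1.2431811e-15 m^2. 1 ft^2 = 0.09290304 m^2, so 1.2431811e-15 m^2 = 1.2431811e-15 / 0.09290304 = 1.338149e-14 ft^2 ≈ 1.338e-14 ft^2 (4 s.f.). Final answer: 1.338e-14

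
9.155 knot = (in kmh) 16.96. Check: 1 knot = 0.51444444 m/s, so 9.155 knot = 9.155 * 0.51444444 = 4.7097389 m/s. 1 kmh = 0.27777778 m/s, so 4.7097389 m/s = 4.7097389 / 0.27777778 = 16.95506 kmh ≈ 16.96 kmh (4 s.f.).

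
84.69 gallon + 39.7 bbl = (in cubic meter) 6.632. Check: 1 gallon = 0.0037854118 m^3, so 84.69 gallon = 84.69 * 0.0037854118 = 0.32058652 m^3. 1 bbl = 0.15898729 m^3, so 39.7 bbl = 39.7 * 0.15898729 = 6.3117956 m^3. Sum: 0.32058652 + 6.3117956 = 6.6323821 m^3. 6.6323821 m^3 = 6.6323821 cubic meter ≈ 6.632 cubic meter (4 s.f.).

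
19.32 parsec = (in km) 5.962e+14. Check: 1 parsec = 3.0856776e+16 m, so 19.32 parsec = 19.32 * 3.0856776e+16 = 5.9615291e+17 m. 1 km = 1000 m, so 5.9615291e+17 m = 5.9615291e+17 / 1000 = 5.9615291e+14 km ≈ 5.962e+14 km (4 s.f.).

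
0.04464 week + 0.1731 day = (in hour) 11.65. Check: 1 week = 604800 s, so 0.04464 week = 0.04464 * 604800 = 26998.272 s. 1 day = 86400 s, so 0.1731 day = 0.1731 * 86400 = 14955.84 s. Sum: 26998.272 + 14955.84 = 41954.112 s. 1 hour = 3600 s, so 41954.112 s = 41954.112 / 3600 = 11.65392 hour ≈ 11.65 hour (4 s.f.).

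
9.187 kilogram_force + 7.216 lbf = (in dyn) 1.222e+07. Check: 1 kilogram_force = 9.80665 N, so 9.187 kilogram_force = 9.187 * 9.80665 = 90.093694 N. 1 lbf = 4.4482216 N, so 7.216 lbf = 7.216 * 4.4482216 = 32.098367 N. Sum: 90.093694 + 32.098367 = 122.19206 N. 1 dyn = 1e-05 N, so 122.19206 N = 122.19206 / 1e-05 = 12219206 dyn ≈ 1.222e+07 dyn (4 s.f.).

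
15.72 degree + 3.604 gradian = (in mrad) 1 degree = 0.017453293 rad, so 15.72 degree = 15.72 * 0.017453293 = 0.27436576 rad. 1 gradian = 0.015707963 rad, so 3.604 gradian = 3.604 * 0.015707963 = 0.0566115 rad. Sum: 0.27436576 + 0.0566115 = 0.33097726 rad. 1 mrad = 0.001 rad, so 0.33097726 rad = 0.33097726 / 0.001 = 330.97726 mrad ≈ 331 mrad (4 s.f.). Final answer: 331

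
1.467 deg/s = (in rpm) 1 deg/s = 0.017453293 rad/s, so 1.467 deg/s = 1.467 * 0.017453293 = 0.02560398 rad/s. 1 rpm = 0.10471976 rad/s, so 0.02560398 rad/s = 0.02560398 / 0.10471976 = 0.2445 rpm. Final answer: 0.2445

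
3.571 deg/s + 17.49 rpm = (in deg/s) 108.5. Check: 1 deg/s = 0.017453293 rad/s, so 3.571 deg/s = 3.571 * 0.017453293 = 0.062325708 rad/s. 1 rpm = 0.10471976 rad/s, so 17.49 rpm = 17.49 * 0.10471976 = 1.8315485 rad/s. Sum: 0.062325708 + 1.8315485 = 1.8938742 rad/s. 1 deg/s = 0.017453293 rad/s, so 1.8938742 rad/s = 1.8938742 / 0.017453293 = 108.511 deg/s ≈ 108.5 deg/s (4 s.f.).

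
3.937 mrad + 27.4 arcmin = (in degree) 0.6822. Check: 1 mrad = 0.001 rad, so 3.937 mrad = 3.937 * 0.001 = 0.003937 rad. 1 arcmin = 0.00029088821 rad, so 27.4 arcmin = 27.4 * 0.00029088821 = 0.0079703369 rad. Sum: 0.003937 + 0.0079703369 = 0.011907337 rad. 1 degree = 0.017453293 rad, so 0.011907337 rad = 0.011907337 / 0.017453293 = 0.68224015 degree ≈ 0.6822 degree (4 s.f.).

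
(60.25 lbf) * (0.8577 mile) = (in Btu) 1 lbf = 4.4482216 N, so 60.25 lbf = 60.25 * 4.4482216 = 268.00535 N. 1 mile = 1609.344 m, so 0.8577 mile = 0.8577 * 1609.344 = 1380.3343 m. Combine: 268.00535 N * 1380.3343 m = 369936.99 J. 1 Btu = 1055.0559 J, so 369936.99 J = 369936.99 / 1055.0559 = 350.63262 Btu ≈ 350.6 Btu (4 s.f.). Final answer: 350.6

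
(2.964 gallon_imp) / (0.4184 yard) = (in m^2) 0.03522. Check: 1 gallon_imp = 0.00454609 m^3, so 2.964 gallon_imp = 2.964 * 0.00454609 = 0.013474611 m^3. 1 yard = 0.9144 m, so 0.4184 yard = 0.4184 * 0.9144 = 0.38258496 m. Combine: 0.013474611 m^3 / 0.38258496 m = 0.035219918 m^2. Result: 0.035219918 m^2 ≈ 0.03522 m^2 (4 s.f.).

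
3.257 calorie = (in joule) 1 calorie = 4.184 J, so 3.257 calorie = 3.257 * 4.184 = 13.627288 J. 13.627288 J = 13.627288 joule ≈ 13.63 joule (4 s.f.). Final answer: 13.63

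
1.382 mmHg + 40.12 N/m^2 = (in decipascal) 2244. Check: 1 mmHg = 133.32237 Pa, so 1.382 mmHg = 1.382 * 133.32237 = 184.25151 Pa. 40.12 N/m^2 = 40.12 Pa. Sum: 184.25151 + 40.12 = 224.37151 Pa. 1 decipascal = 0.1 Pa, so 224.37151 Pa = 224.37151 / 0.1 = 2243.7151 decipascal ≈ 2244 decipascal (4 s.f.).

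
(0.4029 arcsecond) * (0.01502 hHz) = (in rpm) 1 arcsecond = 4.8481368e-06 rad, so 0.4029 arcsecond = 0.4029 * 4.8481368e-06 = 1.9533143e-06 rad. 1 hHz = 100 Hz, so 0.01502 hHz = 0.01502 * 100 = 1.502 Hz. Combine: 1.9533143e-06 rad * 1.502 Hz = 2.9338781e-06 rad/s. 1 rpm = 0.10471976 rad/s, so 2.9338781e-06 rad/s = 2.9338781e-06 / 0.10471976 = 2.8016472e-05 rpm ≈ 2.802e-05 rpm (4 s.f.). Final answer: 2.802e-05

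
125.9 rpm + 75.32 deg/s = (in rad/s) 1 rpm = 0.10471976 rad/s, so 125.9 rpm = 125.9 * 0.10471976 = 13.184217 rad/s. 1 deg/s = 0.017453293 rad/s, so 75.32 deg/s = 75.32 * 0.017453293 = 1.314582 rad/s. Sum: 13.184217 + 1.314582 = 14.498799 rad/s. Result: 14.498799 rad/s ≈ 14.5 rad/s (4 s.f.). Final answer: 14.5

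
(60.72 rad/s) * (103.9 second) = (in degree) 60.72 rad/s is already in rad/s. 103.9 second = 103.9 s. Combine: 60.72 rad/s * 103.9 s = 6308.808 rad. 1 degree = 0.017453293 rad, so 6308.808 rad = 6308.808 / 0.017453293 = 361468.07 degree ≈ 3.615e+05 degree (4 s.f.). Final answer: 3.615e+05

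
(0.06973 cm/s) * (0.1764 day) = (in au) 1 cm/s = 0.01 m/s, so 0.06973 cm/s = 0.06973 * 0.01 = 0.0006973 m/s. 1 day = 86400 s, so 0.1764 day = 0.1764 * 86400 = 15240.96 s. Combine: 0.0006973 m/s * 15240.96 s = 10.627521 m. 1 au = 1.4959787e+11 m, so 10.627521 m = 10.627521 / 1.4959787e+11 = 7.1040593e-11 au ≈ 7.104e-11 au (4 s.f.). Final answer: 7.104e-11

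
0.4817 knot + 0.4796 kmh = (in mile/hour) 1 knot = 0.51444444 m/s, so 0.4817 knot = 0.4817 * 0.51444444 = 0.24780789 m/s. 1 kmh = 0.27777778 m/s, so 0.4796 kmh = 0.4796 * 0.27777778 = 0.13322222 m/s. Sum: 0.24780789 + 0.13322222 = 0.38103011 m/s. 1 mile/hour = 0.44704 m/s, so 0.38103011 m/s = 0.38103011 / 0.44704 = 0.85234008 mile/hour ≈ 0.8523 mile/hour (4 s.f.). Final answer: 0.8523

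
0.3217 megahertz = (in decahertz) 1 megahertz = 1000000 Hz, so 0.3217 megahertz = 0.3217 * 1000000 = 321700 Hz. 1 decahertz = 10 Hz, so 321700 Hz = 321700 / 10 = 32170 decahertz ≈ 3.217e+04 decahertz (4 s.f.). Final answer: 3.217e+04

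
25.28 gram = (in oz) 1 gram = 0.001 kg, so 25.28 gram = 25.28 * 0.001 = 0.02528 kg. 1 oz = 0.028349523 kg, so 0.02528 kg = 0.02528 / 0.028349523 = 0.89172576 oz ≈ 0.8917 oz (4 s.f.). Final answer: 0.8917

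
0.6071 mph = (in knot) 0.5276. Check: 1 mph = 0.44704 m/s, so 0.6071 mph = 0.6071 * 0.44704 = 0.27139798 m/s. 1 knot = 0.51444444 m/s, so 0.27139798 m/s = 0.27139798 / 0.51444444 = 0.52755548 knot ≈ 0.5276 knot (4 s.f.).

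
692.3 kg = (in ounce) 2.442e+04. Check: 1 ounce = 0.028349523 kg, so 692.3 kg = 692.3 / 0.028349523 = 24420.164 ounce ≈ 2.442e+04 ounce (4 s.f.).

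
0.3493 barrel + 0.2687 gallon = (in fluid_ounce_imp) 1 barrel = 0.15898729 m^3, so 0.3493 barrel = 0.3493 * 0.15898729 = 0.055534262 m^3. 1 gallon = 0.0037854118 m^3, so 0.2687 gallon = 0.2687 * 0.0037854118 = 0.0010171401 m^3. Sum: 0.055534262 + 0.0010171401 = 0.056551402 m^3. 1 fluid_ounce_imp = 2.8413063e-05 m^3, so 0.056551402 m^3 = 0.056551402 / 2.8413063e-05 = 1990.3311 fluid_ounce_imp ≈ 1990 fluid_ounce_imp (4 s.f.). Final answer: 1990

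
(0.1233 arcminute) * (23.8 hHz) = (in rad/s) 0.08536. Check: 1 arcminute = 0.00029088821 rad, so 0.1233 arcminute = 0.1233 * 0.00029088821 = 3.5866516e-05 rad. 1 hHz = 100 Hz, so 23.8 hHz = 23.8 * 100 = 2380 Hz. Combine: 3.5866516e-05 rad * 2380 Hz = 0.085362308 rad/s. Result: 0.085362308 rad/s ≈ 0.08536 rad/s (4 s.f.).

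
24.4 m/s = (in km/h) 87.84. Check: 1 km/h = 0.27777778 m/s, so 24.4 m/s = 24.4 / 0.27777778 = 87.84 km/h.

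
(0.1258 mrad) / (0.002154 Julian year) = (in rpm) 1 mrad = 0.001 rad, so 0.1258 mrad = 0.1258 * 0.001 = 0.0001258 rad. 1 Julian year = 31557600 s, so 0.002154 Julian year = 0.002154 * 31557600 = 67975.07 s. Combine: 0.0001258 rad / 67975.07 s = 1.8506785e-09 rad/s. 1 rpm = 0.10471976 rad/s, so 1.8506785e-09 rad/s = 1.8506785e-09 / 0.10471976 = 1.7672678e-08 rpm ≈ 1.767e-08 rpm (4 s.f.). Final answer: 1.767e-08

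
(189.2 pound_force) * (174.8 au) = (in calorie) 1 pound_force = 4.4482216 N, so 189.2 pound_force = 189.2 * 4.4482216 = 841.60353 N. 1 au = 1.4959787e+11 m, so 174.8 au = 174.8 * 1.4959787e+11 = 2.6149708e+13 m. Combine: 841.60353 N * 2.6149708e+13 m = 2.2007686e+16 J. 1 calorie = 4.184 J, so 2.2007686e+16 J = 2.2007686e+16 / 4.184 = 5.2599633e+15 calorie ≈ 5.26e+15 calorie (4 s.f.). Final answer: 5.26e+15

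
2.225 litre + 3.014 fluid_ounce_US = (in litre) 2.314. Check: 1 litre = 0.001 m^3, so 2.225 litre = 2.225 * 0.001 = 0.002225 m^3. 1 fluid_ounce_US = 2.957353e-05 m^3, so 3.014 fluid_ounce_US = 3.014 * 2.957353e-05 = 8.9134618e-05 m^3. Sum: 0.002225 + 8.9134618e-05 = 0.0023141346 m^3. 1 litre = 0.001 m^3, so 0.0023141346 m^3 = 0.0023141346 / 0.001 = 2.3141346 litre ≈ 2.314 litre (4 s.f.).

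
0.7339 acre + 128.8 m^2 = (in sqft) 1 acre = 4046.8564 m^2, so 0.7339 acre = 0.7339 * 4046.8564 = 2969.9879 m^2. 128.8 m^2 is already in m^2. Sum: 2969.9879 + 128.8 = 3098.7879 m^2. 1 sqft = 0.09290304 m^2, so 3098.7879 m^2 = 3098.7879 / 0.09290304 = 33355.076 sqft ≈ 3.336e+04 sqft (4 s.f.). Final answer: 3.336e+04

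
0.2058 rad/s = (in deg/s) 1 deg/s = 0.017453293 rad/s, so 0.2058 rad/s = 0.2058 / 0.017453293 = 11.791471 deg/s ≈ 11.79 deg/s (4 s.f.). Final answer: 11.79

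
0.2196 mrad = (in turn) 1 mrad = 0.001 rad, so 0.2196 mrad = 0.2196 * 0.001 = 0.0002196 rad. 1 turn = 6.2831853 rad, so 0.0002196 rad = 0.0002196 / 6.2831853 = 3.4950426e-05 turn ≈ 3.495e-05 turn (4 s.f.). Final answer: 3.495e-05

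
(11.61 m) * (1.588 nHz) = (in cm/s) 1.844e-06. Check: 11.61 m is already in m. 1 nHz = 1e-09 Hz, so 1.588 nHz = 1.588 * 1e-09 = 1.588e-09 Hz. Combine: 11.61 m * 1.588e-09 Hz = 1.843668e-08 m/s. 1 cm/s = 0.01 m/s, so 1.843668e-08 m/s = 1.843668e-08 / 0.01 = 1.843668e-06 cm/s ≈ 1.844e-06 cm/s (4 s.f.).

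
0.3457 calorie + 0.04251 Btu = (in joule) 1 calorie = 4.184 J, so 0.3457 calorie = 0.3457 * 4.184 = 1.4464088 J. 1 Btu = 1055.0559 J, so 0.04251 Btu = 0.04251 * 1055.0559 = 44.850424 J. Sum: 1.4464088 + 44.850424 = 46.296833 J. 46.296833 J = 46.296833 joule ≈ 46.3 joule (4 s.f.). Final answer: 46.3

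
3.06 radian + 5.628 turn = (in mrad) 3.842e+04. Check: 3.06 radian = 3.06 rad. 1 turn = 6.2831853 rad, so 5.628 turn = 5.628 * 6.2831853 = 35.361767 rad. Sum: 3.06 + 35.361767 = 38.421767 rad. 1 mrad = 0.001 rad, so 38.421767 rad = 38.421767 / 0.001 = 38421.767 mrad ≈ 3.842e+04 mrad (4 s.f.).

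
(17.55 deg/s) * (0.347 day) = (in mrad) 9.183e+06. Check: 1 deg/s = 0.017453293 rad/s, so 17.55 deg/s = 17.55 * 0.017453293 = 0.30630528 rad/s. 1 day = 86400 s, so 0.347 day = 0.347 * 86400 = 29980.8 s. Combine: 0.30630528 rad/s * 29980.8 s = 9183.2775 rad. 1 mrad = 0.001 rad, so 9183.2775 rad = 9183.2775 / 0.001 = 9183277.5 mrad ≈ 9.183e+06 mrad (4 s.f.).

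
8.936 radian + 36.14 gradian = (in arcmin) 3.267e+04. Check: 8.936 radian = 8.936 rad. 1 gradian = 0.015707963 rad, so 36.14 gradian = 36.14 * 0.015707963 = 0.56768579 rad. Sum: 8.936 + 0.56768579 = 9.5036858 rad. 1 arcmin = 0.00029088821 rad, so 9.5036858 rad = 9.5036858 / 0.00029088821 = 32671.265 arcmin ≈ 3.267e+04 arcmin (4 s.f.).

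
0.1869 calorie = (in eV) 1 calorie = 4.184 J, so 0.1869 calorie = 0.1869 * 4.184 = 0.7819896 J. 1 eV = 1.6021766e-19 J, so 0.7819896 J = 0.7819896 / 1.6021766e-19 = 4.8807952e+18 eV ≈ 4.881e+18 eV (4 s.f.). Final answer: 4.881e+18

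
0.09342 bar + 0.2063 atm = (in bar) 1 bar = 100000 Pa, so 0.09342 bar = 0.09342 * 100000 = 9342 Pa. 1 atm = 101325 Pa, so 0.2063 atm = 0.2063 * 101325 = 20903.347 Pa. Sum: 9342 + 20903.347 = 30245.347 Pa. 1 bar = 100000 Pa, so 30245.347 Pa = 30245.347 / 100000 = 0.30245347 bar ≈ 0.3025 bar (4 s.f.). Final answer: 0.3025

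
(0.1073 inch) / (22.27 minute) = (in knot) 1 inch = 0.0254 m, so 0.1073 inch = 0.1073 * 0.0254 = 0.00272542 m. 1 minute = 60 s, so 22.27 minute = 22.27 * 60 = 1336.2 s. Combine: 0.00272542 m / 1336.2 s = 2.0396797e-06 m/s. 1 knot = 0.51444444 m/s, so 2.0396797e-06 m/s = 2.0396797e-06 / 0.51444444 = 3.9648201e-06 knot ≈ 3.965e-06 knot (4 s.f.). Final answer: 3.965e-06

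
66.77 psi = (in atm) 4.543. Check: 1 psi = 6894.7573 Pa, so 66.77 psi = 66.77 * 6894.7573 = 460362.94 Pa. 1 atm = 101325 Pa, so 460362.94 Pa = 460362.94 / 101325 = 4.543429 atm ≈ 4.543 atm (4 s.f.).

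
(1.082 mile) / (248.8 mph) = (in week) 1 mile = 1609.344 m, so 1.082 mile = 1.082 * 1609.344 = 1741.3102 m. 1 mph = 0.44704 m/s, so 248.8 mph = 248.8 * 0.44704 = 111.22355 m/s. Combine: 1741.3102 m / 111.22355 m/s = 15.655949 s. 1 week = 604800 s, so 15.655949 s = 15.655949 / 604800 = 2.5886158e-05 week ≈ 2.589e-05 week (4 s.f.). Final answer: 2.589e-05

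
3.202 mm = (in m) 1 mm = 0.001 m, so 3.202 mm = 3.202 * 0.001 = 0.003202 m. Result: 0.003202 m. Final answer: 0.003202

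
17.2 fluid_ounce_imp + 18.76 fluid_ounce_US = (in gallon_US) 0.2757. Check: 1 fluid_ounce_imp = 2.8413063e-05 m^3, so 17.2 fluid_ounce_imp = 17.2 * 2.8413063e-05 = 0.00048870467 m^3. 1 fluid_ounce_US = 2.957353e-05 m^3, so 18.76 fluid_ounce_US = 18.76 * 2.957353e-05 = 0.00055479941 m^3. Sum: 0.00048870467 + 0.00055479941 = 0.0010435041 m^3. 1 gallon_US = 0.0037854118 m^3, so 0.0010435041 m^3 = 0.0010435041 / 0.0037854118 = 0.27566462 gallon_US ≈ 0.2757 gallon_US (4 s.f.).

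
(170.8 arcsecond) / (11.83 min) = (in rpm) 1.114e-05. Check: 1 arcsecond = 4.8481368e-06 rad, so 170.8 arcsecond = 170.8 * 4.8481368e-06 = 0.00082806177 rad. 1 min = 60 s, so 11.83 min = 11.83 * 60 = 709.8 s. Combine: 0.00082806177 rad / 709.8 s = 1.1666128e-06 rad/s. 1 rpm = 0.10471976 rad/s, so 1.1666128e-06 rad/s = 1.1666128e-06 / 0.10471976 = 1.1140332e-05 rpm ≈ 1.114e-05 rpm (4 s.f.).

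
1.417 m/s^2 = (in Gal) 141.7. Check: 1 Gal = 0.01 m/s^2, so 1.417 m/s^2 = 1.417 / 0.01 = 141.7 Gal.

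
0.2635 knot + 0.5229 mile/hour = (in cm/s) 1 knot = 0.51444444 m/s, so 0.2635 knot = 0.2635 * 0.51444444 = 0.13555611 m/s. 1 mile/hour = 0.44704 m/s, so 0.5229 mile/hour = 0.5229 * 0.44704 = 0.23375722 m/s. Sum: 0.13555611 + 0.23375722 = 0.36931333 m/s. 1 cm/s = 0.01 m/s, so 0.36931333 m/s = 0.36931333 / 0.01 = 36.931333 cm/s ≈ 36.93 cm/s (4 s.f.). Final answer: 36.93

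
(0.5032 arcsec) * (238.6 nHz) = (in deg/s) 3.335e-11. Check: 1 arcsec = 4.8481368e-06 rad, so 0.5032 arcsec = 0.5032 * 4.8481368e-06 = 2.4395824e-06 rad. 1 nHz = 1e-09 Hz, so 238.6 nHz = 238.6 * 1e-09 = 2.386e-07 Hz. Combine: 2.4395824e-06 rad * 2.386e-07 Hz = 5.8208437e-13 rad/s. 1 deg/s = 0.017453293 rad/s, so 5.8208437e-13 rad/s = 5.8208437e-13 / 0.017453293 = 3.3350978e-11 deg/s ≈ 3.335e-11 deg/s (4 s.f.).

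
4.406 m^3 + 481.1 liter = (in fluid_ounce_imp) 4.406 m^3 is already in m^3. 1 liter = 0.001 m^3, so 481.1 liter = 481.1 * 0.001 = 0.4811 m^3. Sum: 4.406 + 0.4811 = 4.8871 m^3. 1 fluid_ounce_imp = 2.8413063e-05 m^3, so 4.8871 m^3 = 4.8871 / 2.8413063e-05 = 172001.87 fluid_ounce_imp ≈ 1.72e+05 fluid_ounce_imp (4 s.f.). Final answer: 1.72e+05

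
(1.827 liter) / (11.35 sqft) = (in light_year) 1.831e-19. Check: 1 liter = 0.001 m^3, so 1.827 liter = 1.827 * 0.001 = 0.001827 m^3. 1 sqft = 0.09290304 m^2, so 11.35 sqft = 11.35 * 0.09290304 = 1.0544495 m^2. Combine: 0.001827 m^3 / 1.0544495 m^2 = 0.0017326577 m. 1 light_year = 9.4607305e+15 m, so 0.0017326577 m = 0.0017326577 / 9.4607305e+15 = 1.8314206e-19 light_year ≈ 1.831e-19 light_year (4 s.f.).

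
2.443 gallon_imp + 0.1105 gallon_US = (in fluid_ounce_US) 389.7. Check: 1 gallon_imp = 0.00454609 m^3, so 2.443 gallon_imp = 2.443 * 0.00454609 = 0.011106098 m^3. 1 gallon_US = 0.0037854118 m^3, so 0.1105 gallon_US = 0.1105 * 0.0037854118 = 0.000418288 m^3. Sum: 0.011106098 + 0.000418288 = 0.011524386 m^3. 1 fluid_ounce_US = 2.957353e-05 m^3, so 0.011524386 m^3 = 0.011524386 / 2.957353e-05 = 389.68585 fluid_ounce_US ≈ 389.7 fluid_ounce_US (4 s.f.).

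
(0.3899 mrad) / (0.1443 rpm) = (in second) 1 mrad = 0.001 rad, so 0.3899 mrad = 0.3899 * 0.001 = 0.0003899 rad. 1 rpm = 0.10471976 rad/s, so 0.1443 rpm = 0.1443 * 0.10471976 = 0.015111061 rad/s. Combine: 0.0003899 rad / 0.015111061 rad/s = 0.025802292 s. 0.025802292 s = 0.025802292 second ≈ 0.0258 second (4 s.f.). Final answer: 0.0258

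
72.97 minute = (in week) 0.007239. Check: 1 minute = 60 s, so 72.97 minute = 72.97 * 60 = 4378.2 s. 1 week = 604800 s, so 4378.2 s = 4378.2 / 604800 = 0.0072390873 week ≈ 0.007239 week (4 s.f.).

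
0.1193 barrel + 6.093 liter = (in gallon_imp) 5.512. Check: 1 barrel = 0.15898729 m^3, so 0.1193 barrel = 0.1193 * 0.15898729 = 0.018967184 m^3. 1 liter = 0.001 m^3, so 6.093 liter = 6.093 * 0.001 = 0.006093 m^3. Sum: 0.018967184 + 0.006093 = 0.025060184 m^3. 1 gallon_imp = 0.00454609 m^3, so 0.025060184 m^3 = 0.025060184 / 0.00454609 = 5.5124699 gallon_imp ≈ 5.512 gallon_imp (4 s.f.).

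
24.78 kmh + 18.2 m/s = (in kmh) 1 kmh = 0.27777778 m/s, so 24.78 kmh = 24.78 * 0.27777778 = 6.8833333 m/s. 18.2 m/s is already in m/s. Sum: 6.8833333 + 18.2 = 25.083333 m/s. 1 kmh = 0.27777778 m/s, so 25.083333 m/s = 25.083333 / 0.27777778 = 90.3 kmh. Final answer: 90.3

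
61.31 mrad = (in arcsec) 1 mrad = 0.001 rad, so 61.31 mrad = 61.31 * 0.001 = 0.06131 rad. 1 arcsec = 4.8481368e-06 rad, so 0.06131 rad = 0.06131 / 4.8481368e-06 = 12646.095 arcsec ≈ 1.265e+04 arcsec (4 s.f.). Final answer: 1.265e+04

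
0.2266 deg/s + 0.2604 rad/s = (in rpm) 1 deg/s = 0.017453293 rad/s, so 0.2266 deg/s = 0.2266 * 0.017453293 = 0.0039549161 rad/s. 0.2604 rad/s is already in rad/s. Sum: 0.0039549161 + 0.2604 = 0.26435492 rad/s. 1 rpm = 0.10471976 rad/s, so 0.26435492 rad/s = 0.26435492 / 0.10471976 = 2.5244035 rpm ≈ 2.524 rpm (4 s.f.). Final answer: 2.524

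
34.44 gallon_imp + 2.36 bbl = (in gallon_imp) 117. Check: 1 gallon_imp = 0.00454609 m^3, so 34.44 gallon_imp = 34.44 * 0.00454609 = 0.15656734 m^3. 1 bbl = 0.15898729 m^3, so 2.36 bbl = 2.36 * 0.15898729 = 0.37521002 m^3. Sum: 0.15656734 + 0.37521002 = 0.53177736 m^3. 1 gallon_imp = 0.00454609 m^3, so 0.53177736 m^3 = 0.53177736 / 0.00454609 = 116.97467 gallon_imp ≈ 117 gallon_imp (4 s.f.).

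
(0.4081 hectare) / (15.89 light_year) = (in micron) 1 hectare = 10000 m^2, so 0.4081 hectare = 0.4081 * 10000 = 4081 m^2. 1 light_year = 9.4607305e+15 m, so 15.89 light_year = 15.89 * 9.4607305e+15 = 1.5033101e+17 m. Combine: 4081 m^2 / 1.5033101e+17 m = 2.7146762e-14 m. 1 micron = 1e-06 m, so 2.7146762e-14 m = 2.7146762e-14 / 1e-06 = 2.7146762e-08 micron ≈ 2.715e-08 micron (4 s.f.). Final answer: 2.715e-08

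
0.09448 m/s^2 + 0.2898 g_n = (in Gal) 0.09448 m/s^2 is already in m/s^2. 1 g_n = 9.80665 m/s^2, so 0.2898 g_n = 0.2898 * 9.80665 = 2.8419672 m/s^2. Sum: 0.09448 + 2.8419672 = 2.9364472 m/s^2. 1 Gal = 0.01 m/s^2, so 2.9364472 m/s^2 = 2.9364472 / 0.01 = 293.64472 Gal ≈ 293.6 Gal (4 s.f.). Final answer: 293.6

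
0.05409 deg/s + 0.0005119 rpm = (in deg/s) 1 deg/s = 0.017453293 rad/s, so 0.05409 deg/s = 0.05409 * 0.017453293 = 0.00094404859 rad/s. 1 rpm = 0.10471976 rad/s, so 0.0005119 rpm = 0.0005119 * 0.10471976 = 5.3606043e-05 rad/s. Sum: 0.00094404859 + 5.3606043e-05 = 0.00099765464 rad/s. 1 deg/s = 0.017453293 rad/s, so 0.00099765464 rad/s = 0.00099765464 / 0.017453293 = 0.0571614 deg/s ≈ 0.05716 deg/s (4 s.f.). Final answer: 0.05716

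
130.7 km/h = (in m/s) 1 km/h = 0.27777778 m/s, so 130.7 km/h = 130.7 * 0.27777778 = 36.305556 m/s. Result: 36.305556 m/s ≈ 36.31 m/s (4 s.f.). Final answer: 36.31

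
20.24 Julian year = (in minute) 1 Julian year = 31557600 s, so 20.24 Julian year = 20.24 * 31557600 = 6.3872582e+08 s. 1 minute = 60 s, so 6.3872582e+08 s = 6.3872582e+08 / 60 = 10645430 minute ≈ 1.065e+07 minute (4 s.f.). Final answer: 1.065e+07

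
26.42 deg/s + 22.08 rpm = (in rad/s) 2.773. Check: 1 deg/s = 0.017453293 rad/s, so 26.42 deg/s = 26.42 * 0.017453293 = 0.46111599 rad/s. 1 rpm = 0.10471976 rad/s, so 22.08 rpm = 22.08 * 0.10471976 = 2.3122122 rad/s. Sum: 0.46111599 + 2.3122122 = 2.7733282 rad/s. Result: 2.7733282 rad/s ≈ 2.773 rad/s (4 s.f.).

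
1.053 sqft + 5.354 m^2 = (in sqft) 1 sqft = 0.09290304 m^2, so 1.053 sqft = 1.053 * 0.09290304 = 0.097826901 m^2. 5.354 m^2 is already in m^2. Sum: 0.097826901 + 5.354 = 5.4518269 m^2. 1 sqft = 0.09290304 m^2, so 5.4518269 m^2 = 5.4518269 / 0.09290304 = 58.682976 sqft ≈ 58.68 sqft (4 s.f.). Final answer: 58.68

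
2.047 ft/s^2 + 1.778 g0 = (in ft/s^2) 59.25. Check: 1 ft/s^2 = 0.3048 m/s^2, so 2.047 ft/s^2 = 2.047 * 0.3048 = 0.6239256 m/s^2. 1 g0 = 9.80665 m/s^2, so 1.778 g0 = 1.778 * 9.80665 = 17.436224 m/s^2. Sum: 0.6239256 + 17.436224 = 18.060149 m/s^2. 1 ft/s^2 = 0.3048 m/s^2, so 18.060149 m/s^2 = 18.060149 / 0.3048 = 59.252458 ft/s^2 ≈ 59.25 ft/s^2 (4 s.f.).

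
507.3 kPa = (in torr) 1 kPa = 1000 Pa, so 507.3 kPa = 507.3 * 1000 = 507300 Pa. 1 torr = 133.32237 Pa, so 507300 Pa = 507300 / 133.32237 = 3805.0629 torr ≈ 3805 torr (4 s.f.). Final answer: 3805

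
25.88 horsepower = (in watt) 1 horsepower = 745.69987 W, so 25.88 horsepower = 25.88 * 745.69987 = 19298.713 W. 19298.713 W = 19298.713 watt ≈ 1.93e+04 watt (4 s.f.). Final answer: 1.93e+04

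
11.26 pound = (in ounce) 1 pound = 0.45359237 kg, so 11.26 pound = 11.26 * 0.45359237 = 5.1074501 kg. 1 ounce = 0.028349523 kg, so 5.1074501 kg = 5.1074501 / 0.028349523 = 180.16 ounce ≈ 180.2 ounce (4 s.f.). Final answer: 180.2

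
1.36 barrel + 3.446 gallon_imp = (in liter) 1 barrel = 0.15898729 m^3, so 1.36 barrel = 1.36 * 0.15898729 = 0.21622272 m^3. 1 gallon_imp = 0.00454609 m^3, so 3.446 gallon_imp = 3.446 * 0.00454609 = 0.015665826 m^3. Sum: 0.21622272 + 0.015665826 = 0.23188855 m^3. 1 liter = 0.001 m^3, so 0.23188855 m^3 = 0.23188855 / 0.001 = 231.88855 liter ≈ 231.9 liter (4 s.f.). Final answer: 231.9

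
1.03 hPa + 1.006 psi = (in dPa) 7.039e+04. Check: 1 hPa = 100 Pa, so 1.03 hPa = 1.03 * 100 = 103 Pa. 1 psi = 6894.7573 Pa, so 1.006 psi = 1.006 * 6894.7573 = 6936.1258 Pa. Sum: 103 + 6936.1258 = 7039.1258 Pa. 1 dPa = 0.1 Pa, so 7039.1258 Pa = 7039.1258 / 0.1 = 70391.258 dPa ≈ 7.039e+04 dPa (4 s.f.).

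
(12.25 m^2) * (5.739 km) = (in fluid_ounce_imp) 12.25 m^2 is already in m^2. 1 km = 1000 m, so 5.739 km = 5.739 * 1000 = 5739 m. Combine: 12.25 m^2 * 5739 m = 70302.75 m^3. 1 fluid_ounce_imp = 2.8413063e-05 m^3, so 70302.75 m^3 = 70302.75 / 2.8413063e-05 = 2.4743109e+09 fluid_ounce_imp ≈ 2.474e+09 fluid_ounce_imp (4 s.f.). Final answer: 2.474e+09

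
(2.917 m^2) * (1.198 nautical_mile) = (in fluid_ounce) 2.188e+08. Check: 2.917 m^2 is already in m^2. 1 nautical_mile = 1852 m, so 1.198 nautical_mile = 1.198 * 1852 = 2218.696 m. Combine: 2.917 m^2 * 2218.696 m = 6471.9362 m^3. 1 fluid_ounce = 2.957353e-05 m^3, so 6471.9362 m^3 = 6471.9362 / 2.957353e-05 = 2.188422e+08 fluid_ounce ≈ 2.188e+08 fluid_ounce (4 s.f.).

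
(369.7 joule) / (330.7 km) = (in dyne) 369.7 joule = 369.7 J. 1 km = 1000 m, so 330.7 km = 330.7 * 1000 = 330700 m. Combine: 369.7 J / 330700 m = 0.0011179317 N. 1 dyne = 1e-05 N, so 0.0011179317 N = 0.0011179317 / 1e-05 = 111.79317 dyne ≈ 111.8 dyne (4 s.f.). Final answer: 111.8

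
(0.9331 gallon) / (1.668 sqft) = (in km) 1 gallon = 0.0037854118 m^3, so 0.9331 gallon = 0.9331 * 0.0037854118 = 0.0035321677 m^3. 1 sqft = 0.09290304 m^2, so 1.668 sqft = 1.668 * 0.09290304 = 0.15496227 m^2. Combine: 0.0035321677 m^3 / 0.15496227 m^2 = 0.022793727 m. 1 km = 1000 m, so 0.022793727 m = 0.022793727 / 1000 = 2.2793727e-05 km ≈ 2.279e-05 km (4 s.f.). Final answer: 2.279e-05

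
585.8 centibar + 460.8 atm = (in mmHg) 1 centibar = 1000 Pa, so 585.8 centibar = 585.8 * 1000 = 585800 Pa. 1 atm = 101325 Pa, so 460.8 atm = 460.8 * 101325 = 46690560 Pa. Sum: 585800 + 46690560 = 47276360 Pa. 1 mmHg = 133.32237 Pa, so 47276360 Pa = 47276360 / 133.32237 = 354601.86 mmHg ≈ 3.546e+05 mmHg (4 s.f.). Final answer: 3.546e+05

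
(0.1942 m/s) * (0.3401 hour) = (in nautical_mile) 0.1942 m/s is already in m/s. 1 hour = 3600 s, so 0.3401 hour = 0.3401 * 3600 = 1224.36 s. Combine: 0.1942 m/s * 1224.36 s = 237.77071 m. 1 nautical_mile = 1852 m, so 237.77071 m = 237.77071 / 1852 = 0.12838591 nautical_mile ≈ 0.1284 nautical_mile (4 s.f.). Final answer: 0.1284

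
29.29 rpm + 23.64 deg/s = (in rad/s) 1 rpm = 0.10471976 rad/s, so 29.29 rpm = 29.29 * 0.10471976 = 3.0672416 rad/s. 1 deg/s = 0.017453293 rad/s, so 23.64 deg/s = 23.64 * 0.017453293 = 0.41259584 rad/s. Sum: 3.0672416 + 0.41259584 = 3.4798375 rad/s. Result: 3.4798375 rad/s ≈ 3.48 rad/s (4 s.f.). Final answer: 3.48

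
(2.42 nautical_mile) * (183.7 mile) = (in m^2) 1.325e+09. Check: 1 nautical_mile = 1852 m, so 2.42 nautical_mile = 2.42 * 1852 = 4481.84 m. 1 mile = 1609.344 m, so 183.7 mile = 183.7 * 1609.344 = 295636.49 m. Combine: 4481.84 m * 295636.49 m = 1.3249955e+09 m^2. Result: 1.3249955e+09 m^2 ≈ 1.325e+09 m^2 (4 s.f.).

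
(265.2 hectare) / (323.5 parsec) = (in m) 2.657e-13. Check: 1 hectare = 10000 m^2, so 265.2 hectare = 265.2 * 10000 = 2652000 m^2. 1 parsec = 3.0856776e+16 m, so 323.5 parsec = 323.5 * 3.0856776e+16 = 9.982167e+18 m. Combine: 2652000 m^2 / 9.982167e+18 m = 2.6567378e-13 m. Result: 2.6567378e-13 m ≈ 2.657e-13 m (4 s.f.).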